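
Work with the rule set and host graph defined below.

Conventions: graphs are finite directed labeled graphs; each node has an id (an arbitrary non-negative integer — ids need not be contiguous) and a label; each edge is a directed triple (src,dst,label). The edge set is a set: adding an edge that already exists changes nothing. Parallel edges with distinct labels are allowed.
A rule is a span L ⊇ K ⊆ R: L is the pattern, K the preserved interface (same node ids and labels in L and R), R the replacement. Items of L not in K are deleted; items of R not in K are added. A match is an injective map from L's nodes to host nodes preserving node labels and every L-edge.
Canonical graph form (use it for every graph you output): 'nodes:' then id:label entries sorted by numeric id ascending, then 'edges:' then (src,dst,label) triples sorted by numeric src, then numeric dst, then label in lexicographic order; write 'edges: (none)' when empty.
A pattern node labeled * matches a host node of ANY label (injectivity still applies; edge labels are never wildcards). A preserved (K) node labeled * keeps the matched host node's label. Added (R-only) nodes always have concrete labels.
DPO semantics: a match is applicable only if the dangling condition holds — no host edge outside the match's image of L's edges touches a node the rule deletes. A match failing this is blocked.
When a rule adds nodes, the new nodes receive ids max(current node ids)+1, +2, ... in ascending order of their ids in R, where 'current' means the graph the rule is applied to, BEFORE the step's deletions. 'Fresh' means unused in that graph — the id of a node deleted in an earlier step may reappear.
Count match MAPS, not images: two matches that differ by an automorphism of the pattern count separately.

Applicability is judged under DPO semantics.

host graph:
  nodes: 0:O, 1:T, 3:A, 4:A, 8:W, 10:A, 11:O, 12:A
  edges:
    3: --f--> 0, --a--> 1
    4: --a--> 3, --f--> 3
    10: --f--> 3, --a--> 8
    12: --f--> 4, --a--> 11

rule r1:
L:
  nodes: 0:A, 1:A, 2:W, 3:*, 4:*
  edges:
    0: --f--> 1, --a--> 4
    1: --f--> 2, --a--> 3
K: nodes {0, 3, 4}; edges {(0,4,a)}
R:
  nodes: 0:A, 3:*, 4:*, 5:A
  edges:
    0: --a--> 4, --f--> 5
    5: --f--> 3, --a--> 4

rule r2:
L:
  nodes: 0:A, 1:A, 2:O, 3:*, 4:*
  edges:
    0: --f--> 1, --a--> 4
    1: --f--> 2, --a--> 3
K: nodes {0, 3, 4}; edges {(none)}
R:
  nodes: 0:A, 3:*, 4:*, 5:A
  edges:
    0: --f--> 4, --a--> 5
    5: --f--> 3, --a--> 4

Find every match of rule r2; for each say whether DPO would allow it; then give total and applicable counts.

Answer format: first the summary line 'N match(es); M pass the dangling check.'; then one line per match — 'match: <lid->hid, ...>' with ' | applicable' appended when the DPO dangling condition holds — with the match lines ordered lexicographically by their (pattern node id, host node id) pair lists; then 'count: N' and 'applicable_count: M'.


1 match(es); 0 pass the dangling check.
match: 0->10, 1->3, 2->0, 3->1, 4->8
count: 1
applicable_count: 0


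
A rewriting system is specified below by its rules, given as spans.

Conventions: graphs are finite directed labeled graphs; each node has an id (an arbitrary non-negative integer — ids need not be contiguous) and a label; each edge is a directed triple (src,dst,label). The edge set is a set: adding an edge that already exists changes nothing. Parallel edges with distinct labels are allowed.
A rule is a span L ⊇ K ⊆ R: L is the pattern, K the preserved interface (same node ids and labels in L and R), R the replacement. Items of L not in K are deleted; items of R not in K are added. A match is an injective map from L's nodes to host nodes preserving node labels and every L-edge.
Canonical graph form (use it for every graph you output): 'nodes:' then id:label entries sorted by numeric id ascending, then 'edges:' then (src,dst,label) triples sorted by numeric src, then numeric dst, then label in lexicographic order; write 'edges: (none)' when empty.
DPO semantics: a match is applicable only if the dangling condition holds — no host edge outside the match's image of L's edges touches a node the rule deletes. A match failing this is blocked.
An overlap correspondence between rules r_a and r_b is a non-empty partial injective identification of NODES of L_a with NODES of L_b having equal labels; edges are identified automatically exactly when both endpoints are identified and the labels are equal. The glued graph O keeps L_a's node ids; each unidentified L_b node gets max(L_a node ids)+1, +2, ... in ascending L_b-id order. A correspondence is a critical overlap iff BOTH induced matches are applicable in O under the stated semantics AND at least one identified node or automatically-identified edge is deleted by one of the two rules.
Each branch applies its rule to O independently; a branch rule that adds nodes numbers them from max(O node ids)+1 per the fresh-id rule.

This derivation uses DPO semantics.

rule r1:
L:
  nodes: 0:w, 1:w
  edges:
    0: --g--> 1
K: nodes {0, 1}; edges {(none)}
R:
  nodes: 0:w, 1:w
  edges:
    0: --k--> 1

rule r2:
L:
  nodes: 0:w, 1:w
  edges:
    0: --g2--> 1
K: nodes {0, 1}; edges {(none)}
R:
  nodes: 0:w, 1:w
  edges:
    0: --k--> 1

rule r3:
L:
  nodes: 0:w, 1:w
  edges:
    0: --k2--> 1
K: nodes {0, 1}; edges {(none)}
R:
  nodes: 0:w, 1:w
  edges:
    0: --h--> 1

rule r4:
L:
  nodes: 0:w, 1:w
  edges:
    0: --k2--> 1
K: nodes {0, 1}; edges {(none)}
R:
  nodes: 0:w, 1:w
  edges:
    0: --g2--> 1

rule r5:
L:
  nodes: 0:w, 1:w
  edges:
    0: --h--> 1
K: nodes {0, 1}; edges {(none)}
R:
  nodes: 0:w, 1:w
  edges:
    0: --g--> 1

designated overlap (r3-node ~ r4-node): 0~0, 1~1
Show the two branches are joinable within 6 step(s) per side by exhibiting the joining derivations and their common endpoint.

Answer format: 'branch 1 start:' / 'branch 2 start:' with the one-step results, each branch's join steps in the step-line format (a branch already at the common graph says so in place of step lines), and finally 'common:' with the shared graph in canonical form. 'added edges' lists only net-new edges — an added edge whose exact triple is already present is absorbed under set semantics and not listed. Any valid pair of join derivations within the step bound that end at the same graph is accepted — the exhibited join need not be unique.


branch 1 start:
nodes: 0:w, 1:w
edges: (0,1,h)
branch 2 start:
nodes: 0:w, 1:w
edges: (0,1,g2)
branch 1 step 1: rule r5; match: 0->0, 1->1; deleted nodes (none); deleted edges (0,1,h); added nodes (none); added edges (0,1,g); result: nodes: 0:w, 1:w edges: (0,1,g)
branch 1 step 2: rule r1; match: 0->0, 1->1; deleted nodes (none); deleted edges (0,1,g); added nodes (none); added edges (0,1,k); result: nodes: 0:w, 1:w edges: (0,1,k)
branch 2 step 1: rule r2; match: 0->0, 1->1; deleted nodes (none); deleted edges (0,1,g2); added nodes (none); added edges (0,1,k); result: nodes: 0:w, 1:w edges: (0,1,k)
common:
nodes: 0:w, 1:w
edges: (0,1,k)


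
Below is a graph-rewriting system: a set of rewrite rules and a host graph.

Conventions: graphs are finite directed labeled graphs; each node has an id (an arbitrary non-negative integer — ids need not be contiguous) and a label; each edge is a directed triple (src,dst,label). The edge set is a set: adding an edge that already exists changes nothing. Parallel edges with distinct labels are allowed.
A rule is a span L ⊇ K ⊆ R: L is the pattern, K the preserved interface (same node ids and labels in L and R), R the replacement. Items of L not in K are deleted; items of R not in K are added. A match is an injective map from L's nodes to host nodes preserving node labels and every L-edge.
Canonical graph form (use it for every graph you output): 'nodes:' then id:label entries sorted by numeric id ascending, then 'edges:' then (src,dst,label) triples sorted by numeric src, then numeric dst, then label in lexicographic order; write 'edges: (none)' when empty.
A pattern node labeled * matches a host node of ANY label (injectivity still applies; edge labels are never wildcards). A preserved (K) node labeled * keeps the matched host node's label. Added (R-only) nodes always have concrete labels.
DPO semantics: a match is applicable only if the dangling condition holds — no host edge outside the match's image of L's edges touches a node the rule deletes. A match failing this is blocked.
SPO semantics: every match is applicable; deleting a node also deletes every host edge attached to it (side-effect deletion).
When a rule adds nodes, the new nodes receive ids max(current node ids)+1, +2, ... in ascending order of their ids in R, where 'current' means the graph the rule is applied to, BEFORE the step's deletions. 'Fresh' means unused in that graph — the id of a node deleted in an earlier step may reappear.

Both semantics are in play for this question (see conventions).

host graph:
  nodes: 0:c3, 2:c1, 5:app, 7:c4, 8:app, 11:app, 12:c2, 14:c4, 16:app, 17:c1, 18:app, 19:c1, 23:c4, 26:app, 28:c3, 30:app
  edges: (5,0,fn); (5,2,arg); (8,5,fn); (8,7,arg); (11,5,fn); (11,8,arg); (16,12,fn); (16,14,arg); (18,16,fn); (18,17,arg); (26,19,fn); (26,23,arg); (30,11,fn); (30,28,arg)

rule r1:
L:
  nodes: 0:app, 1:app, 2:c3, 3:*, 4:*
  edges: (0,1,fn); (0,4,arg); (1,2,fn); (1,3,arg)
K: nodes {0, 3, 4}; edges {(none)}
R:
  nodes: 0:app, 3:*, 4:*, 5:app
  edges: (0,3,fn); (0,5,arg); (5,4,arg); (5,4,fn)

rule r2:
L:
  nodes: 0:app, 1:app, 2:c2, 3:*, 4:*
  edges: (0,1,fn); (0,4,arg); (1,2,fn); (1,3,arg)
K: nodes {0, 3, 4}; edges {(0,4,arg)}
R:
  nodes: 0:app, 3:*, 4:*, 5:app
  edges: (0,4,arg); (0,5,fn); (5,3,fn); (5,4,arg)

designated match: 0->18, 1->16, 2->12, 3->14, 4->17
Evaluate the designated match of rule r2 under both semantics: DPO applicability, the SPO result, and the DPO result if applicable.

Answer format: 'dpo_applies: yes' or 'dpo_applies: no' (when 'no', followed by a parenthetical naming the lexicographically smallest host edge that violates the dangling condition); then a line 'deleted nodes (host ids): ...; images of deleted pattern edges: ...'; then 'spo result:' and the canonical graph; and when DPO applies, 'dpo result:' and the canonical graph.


dpo_applies: yes
deleted nodes (host ids): 12, 16; images of deleted pattern edges: (16,12,fn); (16,14,arg); (18,16,fn)
spo result:
nodes: 0:c3, 2:c1, 5:app, 7:c4, 8:app, 11:app, 14:c4, 17:c1, 18:app, 19:c1, 23:c4, 26:app, 28:c3, 30:app, 31:app
edges: (5,0,fn); (5,2,arg); (8,5,fn); (8,7,arg); (11,5,fn); (11,8,arg); (18,17,arg); (18,31,fn); (26,19,fn); (26,23,arg); (30,11,fn); (30,28,arg); (31,14,fn); (31,17,arg)
dpo result:
nodes: 0:c3, 2:c1, 5:app, 7:c4, 8:app, 11:app, 14:c4, 17:c1, 18:app, 19:c1, 23:c4, 26:app, 28:c3, 30:app, 31:app
edges: (5,0,fn); (5,2,arg); (8,5,fn); (8,7,arg); (11,5,fn); (11,8,arg); (18,17,arg); (18,31,fn); (26,19,fn); (26,23,arg); (30,11,fn); (30,28,arg); (31,14,fn); (31,17,arg)


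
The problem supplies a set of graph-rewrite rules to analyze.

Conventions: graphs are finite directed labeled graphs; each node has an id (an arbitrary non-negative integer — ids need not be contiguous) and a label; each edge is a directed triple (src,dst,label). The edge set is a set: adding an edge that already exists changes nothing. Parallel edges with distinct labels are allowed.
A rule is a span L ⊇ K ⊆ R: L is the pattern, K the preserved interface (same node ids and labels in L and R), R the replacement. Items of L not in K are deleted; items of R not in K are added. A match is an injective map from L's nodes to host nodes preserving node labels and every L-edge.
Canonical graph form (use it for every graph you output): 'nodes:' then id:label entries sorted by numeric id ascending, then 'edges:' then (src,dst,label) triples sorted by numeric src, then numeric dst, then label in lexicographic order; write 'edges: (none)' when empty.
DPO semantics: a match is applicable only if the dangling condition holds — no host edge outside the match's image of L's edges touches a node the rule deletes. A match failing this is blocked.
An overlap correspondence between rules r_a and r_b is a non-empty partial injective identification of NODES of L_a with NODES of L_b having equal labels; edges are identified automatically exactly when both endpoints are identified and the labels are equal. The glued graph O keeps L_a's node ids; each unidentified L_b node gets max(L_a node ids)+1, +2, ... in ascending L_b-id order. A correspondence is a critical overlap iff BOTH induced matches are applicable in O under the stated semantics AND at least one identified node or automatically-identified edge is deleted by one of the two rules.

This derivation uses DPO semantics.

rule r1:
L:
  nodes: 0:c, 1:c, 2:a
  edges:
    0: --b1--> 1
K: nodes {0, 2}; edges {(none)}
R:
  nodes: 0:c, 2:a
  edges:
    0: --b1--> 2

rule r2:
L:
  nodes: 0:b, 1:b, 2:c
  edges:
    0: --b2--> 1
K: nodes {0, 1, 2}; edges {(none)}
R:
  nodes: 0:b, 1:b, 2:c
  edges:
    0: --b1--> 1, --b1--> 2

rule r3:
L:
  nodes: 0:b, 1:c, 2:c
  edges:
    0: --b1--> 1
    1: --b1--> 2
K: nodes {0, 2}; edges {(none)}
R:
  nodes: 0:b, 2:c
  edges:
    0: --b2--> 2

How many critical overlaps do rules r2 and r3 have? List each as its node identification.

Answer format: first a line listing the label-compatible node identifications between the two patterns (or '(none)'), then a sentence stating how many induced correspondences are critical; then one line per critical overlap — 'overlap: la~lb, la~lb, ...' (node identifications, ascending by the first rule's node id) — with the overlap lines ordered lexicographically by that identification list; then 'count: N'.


label-compatible node identifications between L(r2) and L(r3): 0~0, 1~0, 2~1, 2~2
3 of the induced correspondences are critical overlaps of r2 and r3.
overlap: 0~0, 2~1
overlap: 1~0, 2~1
overlap: 2~1
count: 3


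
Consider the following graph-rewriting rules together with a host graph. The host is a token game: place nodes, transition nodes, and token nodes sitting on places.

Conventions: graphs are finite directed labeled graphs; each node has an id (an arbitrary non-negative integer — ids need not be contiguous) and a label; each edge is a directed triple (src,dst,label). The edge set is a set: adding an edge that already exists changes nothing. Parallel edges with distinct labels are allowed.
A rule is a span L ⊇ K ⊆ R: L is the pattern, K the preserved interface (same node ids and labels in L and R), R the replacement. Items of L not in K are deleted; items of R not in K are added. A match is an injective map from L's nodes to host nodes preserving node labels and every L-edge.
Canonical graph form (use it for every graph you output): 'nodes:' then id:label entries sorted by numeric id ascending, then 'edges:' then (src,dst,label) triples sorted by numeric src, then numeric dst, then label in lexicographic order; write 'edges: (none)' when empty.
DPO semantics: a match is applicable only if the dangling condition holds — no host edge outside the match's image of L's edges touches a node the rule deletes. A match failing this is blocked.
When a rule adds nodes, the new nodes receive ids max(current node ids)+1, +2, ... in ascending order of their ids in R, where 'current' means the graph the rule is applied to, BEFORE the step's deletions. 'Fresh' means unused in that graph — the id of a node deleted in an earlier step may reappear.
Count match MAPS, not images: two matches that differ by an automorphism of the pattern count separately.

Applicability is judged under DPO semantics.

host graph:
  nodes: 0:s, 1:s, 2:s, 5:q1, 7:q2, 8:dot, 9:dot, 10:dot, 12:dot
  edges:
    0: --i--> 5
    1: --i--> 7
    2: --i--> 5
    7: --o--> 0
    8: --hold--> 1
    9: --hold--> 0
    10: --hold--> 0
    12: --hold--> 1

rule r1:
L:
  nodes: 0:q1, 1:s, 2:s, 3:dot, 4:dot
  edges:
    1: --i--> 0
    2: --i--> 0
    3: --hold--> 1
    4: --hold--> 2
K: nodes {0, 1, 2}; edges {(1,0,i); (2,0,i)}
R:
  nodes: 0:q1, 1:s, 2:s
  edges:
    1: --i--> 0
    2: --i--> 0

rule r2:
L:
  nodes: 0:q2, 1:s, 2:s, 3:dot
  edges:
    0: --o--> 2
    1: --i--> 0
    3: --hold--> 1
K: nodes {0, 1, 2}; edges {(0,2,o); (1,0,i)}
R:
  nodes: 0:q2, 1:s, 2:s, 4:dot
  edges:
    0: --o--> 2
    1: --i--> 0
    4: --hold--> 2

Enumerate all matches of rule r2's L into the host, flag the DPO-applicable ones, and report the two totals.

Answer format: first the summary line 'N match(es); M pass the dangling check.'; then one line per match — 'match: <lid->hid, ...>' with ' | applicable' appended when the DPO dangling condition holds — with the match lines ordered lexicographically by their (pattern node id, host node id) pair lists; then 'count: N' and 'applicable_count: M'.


2 match(es); 2 pass the dangling check.
match: 0->7, 1->1, 2->0, 3->8 | applicable
match: 0->7, 1->1, 2->0, 3->12 | applicable
count: 2
applicable_count: 2


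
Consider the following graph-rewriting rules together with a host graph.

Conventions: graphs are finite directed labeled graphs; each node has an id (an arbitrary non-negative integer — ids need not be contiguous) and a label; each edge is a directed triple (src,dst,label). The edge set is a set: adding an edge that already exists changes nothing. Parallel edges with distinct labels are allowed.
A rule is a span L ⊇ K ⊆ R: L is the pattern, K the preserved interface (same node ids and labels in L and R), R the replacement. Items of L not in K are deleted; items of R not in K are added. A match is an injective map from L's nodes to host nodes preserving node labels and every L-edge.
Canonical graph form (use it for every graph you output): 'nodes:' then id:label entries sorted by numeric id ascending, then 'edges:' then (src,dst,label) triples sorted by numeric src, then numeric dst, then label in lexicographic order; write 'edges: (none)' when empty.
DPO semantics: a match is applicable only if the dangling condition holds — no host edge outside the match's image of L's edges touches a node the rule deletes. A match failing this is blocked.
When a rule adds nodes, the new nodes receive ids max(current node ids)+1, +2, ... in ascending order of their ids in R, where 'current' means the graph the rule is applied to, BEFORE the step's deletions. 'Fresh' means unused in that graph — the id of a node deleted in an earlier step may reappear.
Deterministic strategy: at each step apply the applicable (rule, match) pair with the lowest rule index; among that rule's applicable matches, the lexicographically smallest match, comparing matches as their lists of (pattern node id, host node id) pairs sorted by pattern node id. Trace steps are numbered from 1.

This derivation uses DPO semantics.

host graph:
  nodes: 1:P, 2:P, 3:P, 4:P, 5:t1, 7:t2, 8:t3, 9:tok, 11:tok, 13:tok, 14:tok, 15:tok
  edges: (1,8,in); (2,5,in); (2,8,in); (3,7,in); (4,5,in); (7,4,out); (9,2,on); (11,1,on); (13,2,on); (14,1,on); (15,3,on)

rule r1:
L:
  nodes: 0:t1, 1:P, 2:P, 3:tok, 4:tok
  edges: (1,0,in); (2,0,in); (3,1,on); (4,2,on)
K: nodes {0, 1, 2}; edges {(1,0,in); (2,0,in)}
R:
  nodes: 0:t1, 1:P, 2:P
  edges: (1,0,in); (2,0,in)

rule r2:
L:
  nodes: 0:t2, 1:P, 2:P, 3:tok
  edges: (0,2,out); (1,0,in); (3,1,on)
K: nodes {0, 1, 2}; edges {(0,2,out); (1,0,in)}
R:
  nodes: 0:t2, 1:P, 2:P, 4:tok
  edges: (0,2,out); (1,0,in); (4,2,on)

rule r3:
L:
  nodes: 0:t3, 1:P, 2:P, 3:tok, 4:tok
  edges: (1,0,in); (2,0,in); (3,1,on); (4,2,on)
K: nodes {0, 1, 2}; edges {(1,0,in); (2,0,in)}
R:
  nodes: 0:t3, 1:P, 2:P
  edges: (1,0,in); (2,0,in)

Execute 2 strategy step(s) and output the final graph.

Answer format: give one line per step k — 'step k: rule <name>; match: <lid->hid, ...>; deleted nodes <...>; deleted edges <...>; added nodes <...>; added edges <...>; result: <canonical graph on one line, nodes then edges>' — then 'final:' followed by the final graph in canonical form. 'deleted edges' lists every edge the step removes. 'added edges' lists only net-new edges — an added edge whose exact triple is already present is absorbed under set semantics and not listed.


step 1: rule r2; match: 0->7, 1->3, 2->4, 3->15; deleted nodes 15; deleted edges (15,3,on); added nodes 16; added edges (16,4,on); result: nodes: 1:P, 2:P, 3:P, 4:P, 5:t1, 7:t2, 8:t3, 9:tok, 11:tok, 13:tok, 14:tok, 16:tok edges: (1,8,in); (2,5,in); (2,8,in); (3,7,in); (4,5,in); (7,4,out); (9,2,on); (11,1,on); (13,2,on); (14,1,on); (16,4,on)
step 2: rule r1; match: 0->5, 1->2, 2->4, 3->9, 4->16; deleted nodes 9, 16; deleted edges (9,2,on); (16,4,on); added nodes (none); added edges (none); result: nodes: 1:P, 2:P, 3:P, 4:P, 5:t1, 7:t2, 8:t3, 11:tok, 13:tok, 14:tok edges: (1,8,in); (2,5,in); (2,8,in); (3,7,in); (4,5,in); (7,4,out); (11,1,on); (13,2,on); (14,1,on)
final:
nodes: 1:P, 2:P, 3:P, 4:P, 5:t1, 7:t2, 8:t3, 11:tok, 13:tok, 14:tok
edges: (1,8,in); (2,5,in); (2,8,in); (3,7,in); (4,5,in); (7,4,out); (11,1,on); (13,2,on); (14,1,on)


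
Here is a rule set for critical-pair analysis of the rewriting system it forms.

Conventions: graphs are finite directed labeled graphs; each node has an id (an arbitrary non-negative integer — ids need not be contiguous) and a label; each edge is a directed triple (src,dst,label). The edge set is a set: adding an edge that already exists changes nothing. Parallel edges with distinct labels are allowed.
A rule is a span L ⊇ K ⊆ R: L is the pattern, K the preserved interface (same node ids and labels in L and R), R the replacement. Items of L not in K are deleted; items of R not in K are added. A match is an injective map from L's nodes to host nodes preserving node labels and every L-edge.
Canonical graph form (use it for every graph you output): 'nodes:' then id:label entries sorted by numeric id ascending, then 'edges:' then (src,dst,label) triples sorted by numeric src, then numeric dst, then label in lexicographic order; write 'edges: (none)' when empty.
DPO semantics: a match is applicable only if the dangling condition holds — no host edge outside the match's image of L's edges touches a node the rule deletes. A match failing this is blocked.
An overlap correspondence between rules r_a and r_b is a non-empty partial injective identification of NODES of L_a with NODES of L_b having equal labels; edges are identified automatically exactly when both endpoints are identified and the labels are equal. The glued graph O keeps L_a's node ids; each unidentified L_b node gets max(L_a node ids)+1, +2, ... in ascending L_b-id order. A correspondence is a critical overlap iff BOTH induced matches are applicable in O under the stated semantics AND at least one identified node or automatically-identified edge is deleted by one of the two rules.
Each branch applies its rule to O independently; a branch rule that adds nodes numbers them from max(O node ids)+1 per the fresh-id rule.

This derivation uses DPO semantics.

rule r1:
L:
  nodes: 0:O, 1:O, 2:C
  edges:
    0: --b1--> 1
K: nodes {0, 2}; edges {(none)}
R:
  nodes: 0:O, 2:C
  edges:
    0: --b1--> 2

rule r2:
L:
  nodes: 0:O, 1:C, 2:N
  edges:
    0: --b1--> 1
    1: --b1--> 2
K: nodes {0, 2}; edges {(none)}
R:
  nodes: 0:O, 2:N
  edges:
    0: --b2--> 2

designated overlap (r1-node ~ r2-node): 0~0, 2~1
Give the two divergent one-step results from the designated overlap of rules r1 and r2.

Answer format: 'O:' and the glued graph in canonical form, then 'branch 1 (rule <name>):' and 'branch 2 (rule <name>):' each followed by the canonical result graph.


O:
nodes: 0:O, 1:O, 2:C, 3:N
edges: (0,1,b1); (0,2,b1); (2,3,b1)
branch 1 (rule r1):
nodes: 0:O, 2:C, 3:N
edges: (0,2,b1); (2,3,b1)
branch 2 (rule r2):
nodes: 0:O, 1:O, 3:N
edges: (0,1,b1); (0,3,b2)


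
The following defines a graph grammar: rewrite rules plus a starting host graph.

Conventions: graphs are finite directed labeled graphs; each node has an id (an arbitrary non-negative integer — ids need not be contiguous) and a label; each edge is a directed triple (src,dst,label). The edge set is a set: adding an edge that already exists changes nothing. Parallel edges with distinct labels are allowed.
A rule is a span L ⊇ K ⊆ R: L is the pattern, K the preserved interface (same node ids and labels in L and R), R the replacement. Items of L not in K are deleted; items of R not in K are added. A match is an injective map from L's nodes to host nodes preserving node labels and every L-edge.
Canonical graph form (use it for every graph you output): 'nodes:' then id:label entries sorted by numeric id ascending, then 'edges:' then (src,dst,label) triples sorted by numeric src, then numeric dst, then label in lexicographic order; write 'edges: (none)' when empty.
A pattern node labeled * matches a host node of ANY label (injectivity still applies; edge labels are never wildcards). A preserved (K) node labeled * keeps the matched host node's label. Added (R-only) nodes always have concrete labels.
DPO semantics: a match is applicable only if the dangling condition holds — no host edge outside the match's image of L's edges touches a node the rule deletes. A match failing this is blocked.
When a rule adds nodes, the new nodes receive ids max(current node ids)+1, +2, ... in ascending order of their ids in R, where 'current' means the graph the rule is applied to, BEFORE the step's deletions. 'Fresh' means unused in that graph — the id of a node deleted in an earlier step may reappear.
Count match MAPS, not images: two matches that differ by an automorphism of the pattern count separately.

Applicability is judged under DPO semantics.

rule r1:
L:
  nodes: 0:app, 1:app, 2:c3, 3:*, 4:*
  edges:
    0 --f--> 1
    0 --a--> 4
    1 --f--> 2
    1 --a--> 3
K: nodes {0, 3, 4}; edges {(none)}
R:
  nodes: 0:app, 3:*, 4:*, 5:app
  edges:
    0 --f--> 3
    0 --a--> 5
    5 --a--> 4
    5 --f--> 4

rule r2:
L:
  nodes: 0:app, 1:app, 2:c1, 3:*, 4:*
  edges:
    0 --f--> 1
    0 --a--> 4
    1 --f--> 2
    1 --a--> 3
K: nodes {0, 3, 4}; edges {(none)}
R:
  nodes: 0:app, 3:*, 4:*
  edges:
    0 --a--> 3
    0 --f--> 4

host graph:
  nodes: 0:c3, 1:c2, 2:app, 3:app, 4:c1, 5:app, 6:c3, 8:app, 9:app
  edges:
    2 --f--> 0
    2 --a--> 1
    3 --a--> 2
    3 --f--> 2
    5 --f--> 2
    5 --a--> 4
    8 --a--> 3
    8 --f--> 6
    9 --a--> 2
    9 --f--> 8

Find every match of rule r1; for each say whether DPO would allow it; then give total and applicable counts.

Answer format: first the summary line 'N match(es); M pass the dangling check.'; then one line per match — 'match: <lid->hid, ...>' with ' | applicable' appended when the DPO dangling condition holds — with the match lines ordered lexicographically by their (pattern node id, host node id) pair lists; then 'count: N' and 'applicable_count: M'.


2 match(es); 1 pass the dangling check.
match: 0->5, 1->2, 2->0, 3->1, 4->4
match: 0->9, 1->8, 2->6, 3->3, 4->2 | applicable
count: 2
applicable_count: 1


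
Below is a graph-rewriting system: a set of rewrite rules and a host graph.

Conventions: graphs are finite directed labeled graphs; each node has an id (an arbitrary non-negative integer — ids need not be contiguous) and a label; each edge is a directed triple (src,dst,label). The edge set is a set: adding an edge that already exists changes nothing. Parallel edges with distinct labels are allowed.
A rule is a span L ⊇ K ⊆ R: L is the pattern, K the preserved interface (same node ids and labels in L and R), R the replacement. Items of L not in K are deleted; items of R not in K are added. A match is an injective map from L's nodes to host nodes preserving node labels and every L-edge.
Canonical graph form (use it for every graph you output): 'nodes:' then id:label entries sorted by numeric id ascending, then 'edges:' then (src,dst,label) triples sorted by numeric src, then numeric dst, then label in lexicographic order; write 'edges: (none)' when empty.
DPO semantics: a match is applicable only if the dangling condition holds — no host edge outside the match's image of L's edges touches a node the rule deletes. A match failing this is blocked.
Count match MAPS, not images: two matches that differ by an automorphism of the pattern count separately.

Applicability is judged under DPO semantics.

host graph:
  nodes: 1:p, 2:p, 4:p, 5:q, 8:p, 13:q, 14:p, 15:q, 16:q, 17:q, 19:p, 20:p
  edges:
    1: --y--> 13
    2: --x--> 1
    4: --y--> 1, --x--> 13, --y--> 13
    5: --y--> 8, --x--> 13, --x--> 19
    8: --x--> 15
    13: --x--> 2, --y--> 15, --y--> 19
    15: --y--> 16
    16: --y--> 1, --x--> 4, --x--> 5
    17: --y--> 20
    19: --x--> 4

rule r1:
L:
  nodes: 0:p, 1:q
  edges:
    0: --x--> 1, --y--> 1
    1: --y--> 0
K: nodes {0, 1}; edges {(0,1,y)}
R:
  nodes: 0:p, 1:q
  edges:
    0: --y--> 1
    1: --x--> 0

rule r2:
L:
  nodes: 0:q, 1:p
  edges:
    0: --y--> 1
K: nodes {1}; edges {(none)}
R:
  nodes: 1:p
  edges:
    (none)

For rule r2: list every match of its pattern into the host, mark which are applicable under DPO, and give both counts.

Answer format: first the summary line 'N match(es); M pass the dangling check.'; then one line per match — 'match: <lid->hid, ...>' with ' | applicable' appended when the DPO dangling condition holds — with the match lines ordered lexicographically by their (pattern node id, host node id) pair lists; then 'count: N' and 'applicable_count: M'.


4 match(es); 1 pass the dangling check.
match: 0->5, 1->8
match: 0->13, 1->19
match: 0->16, 1->1
match: 0->17, 1->20 | applicable
count: 4
applicable_count: 1


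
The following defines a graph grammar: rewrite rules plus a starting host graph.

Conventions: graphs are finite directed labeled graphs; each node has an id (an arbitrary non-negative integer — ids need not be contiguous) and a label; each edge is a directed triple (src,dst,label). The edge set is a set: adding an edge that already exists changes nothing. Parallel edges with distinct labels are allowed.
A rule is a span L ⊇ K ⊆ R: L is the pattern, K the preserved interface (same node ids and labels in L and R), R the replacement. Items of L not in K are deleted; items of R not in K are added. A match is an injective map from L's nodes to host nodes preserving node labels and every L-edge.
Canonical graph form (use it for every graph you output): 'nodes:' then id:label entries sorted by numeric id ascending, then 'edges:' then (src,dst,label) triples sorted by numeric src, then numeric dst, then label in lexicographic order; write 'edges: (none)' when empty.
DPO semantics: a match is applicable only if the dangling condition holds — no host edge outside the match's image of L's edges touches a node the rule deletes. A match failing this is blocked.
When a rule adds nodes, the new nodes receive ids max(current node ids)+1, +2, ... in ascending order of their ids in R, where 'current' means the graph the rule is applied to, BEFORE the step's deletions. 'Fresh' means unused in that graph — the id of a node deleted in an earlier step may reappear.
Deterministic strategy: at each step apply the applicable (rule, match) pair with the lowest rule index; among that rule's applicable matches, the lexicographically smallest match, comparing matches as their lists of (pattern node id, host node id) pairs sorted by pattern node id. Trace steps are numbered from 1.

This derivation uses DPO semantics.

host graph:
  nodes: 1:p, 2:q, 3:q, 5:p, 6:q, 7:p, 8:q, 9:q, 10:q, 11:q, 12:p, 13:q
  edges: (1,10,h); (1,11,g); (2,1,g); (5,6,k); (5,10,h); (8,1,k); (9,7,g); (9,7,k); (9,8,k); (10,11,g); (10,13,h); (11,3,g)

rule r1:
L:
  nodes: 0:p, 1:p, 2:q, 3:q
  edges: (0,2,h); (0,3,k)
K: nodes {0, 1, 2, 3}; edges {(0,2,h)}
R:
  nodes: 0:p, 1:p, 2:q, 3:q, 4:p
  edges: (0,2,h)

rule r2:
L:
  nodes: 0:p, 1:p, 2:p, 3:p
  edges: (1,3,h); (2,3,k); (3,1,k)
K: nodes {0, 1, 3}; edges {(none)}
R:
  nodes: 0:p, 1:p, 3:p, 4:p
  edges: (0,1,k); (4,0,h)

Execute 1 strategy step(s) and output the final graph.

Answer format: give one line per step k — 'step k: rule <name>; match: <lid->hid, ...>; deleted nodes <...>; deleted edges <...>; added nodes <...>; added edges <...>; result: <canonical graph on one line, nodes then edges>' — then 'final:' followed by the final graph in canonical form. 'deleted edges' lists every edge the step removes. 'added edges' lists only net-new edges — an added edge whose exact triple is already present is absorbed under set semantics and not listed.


step 1: rule r1; match: 0->5, 1->1, 2->10, 3->6; deleted nodes (none); deleted edges (5,6,k); added nodes 14; added edges (none); result: nodes: 1:p, 2:q, 3:q, 5:p, 6:q, 7:p, 8:q, 9:q, 10:q, 11:q, 12:p, 13:q, 14:p edges: (1,10,h); (1,11,g); (2,1,g); (5,10,h); (8,1,k); (9,7,g); (9,7,k); (9,8,k); (10,11,g); (10,13,h); (11,3,g)
final:
nodes: 1:p, 2:q, 3:q, 5:p, 6:q, 7:p, 8:q, 9:q, 10:q, 11:q, 12:p, 13:q, 14:p
edges: (1,10,h); (1,11,g); (2,1,g); (5,10,h); (8,1,k); (9,7,g); (9,7,k); (9,8,k); (10,11,g); (10,13,h); (11,3,g)


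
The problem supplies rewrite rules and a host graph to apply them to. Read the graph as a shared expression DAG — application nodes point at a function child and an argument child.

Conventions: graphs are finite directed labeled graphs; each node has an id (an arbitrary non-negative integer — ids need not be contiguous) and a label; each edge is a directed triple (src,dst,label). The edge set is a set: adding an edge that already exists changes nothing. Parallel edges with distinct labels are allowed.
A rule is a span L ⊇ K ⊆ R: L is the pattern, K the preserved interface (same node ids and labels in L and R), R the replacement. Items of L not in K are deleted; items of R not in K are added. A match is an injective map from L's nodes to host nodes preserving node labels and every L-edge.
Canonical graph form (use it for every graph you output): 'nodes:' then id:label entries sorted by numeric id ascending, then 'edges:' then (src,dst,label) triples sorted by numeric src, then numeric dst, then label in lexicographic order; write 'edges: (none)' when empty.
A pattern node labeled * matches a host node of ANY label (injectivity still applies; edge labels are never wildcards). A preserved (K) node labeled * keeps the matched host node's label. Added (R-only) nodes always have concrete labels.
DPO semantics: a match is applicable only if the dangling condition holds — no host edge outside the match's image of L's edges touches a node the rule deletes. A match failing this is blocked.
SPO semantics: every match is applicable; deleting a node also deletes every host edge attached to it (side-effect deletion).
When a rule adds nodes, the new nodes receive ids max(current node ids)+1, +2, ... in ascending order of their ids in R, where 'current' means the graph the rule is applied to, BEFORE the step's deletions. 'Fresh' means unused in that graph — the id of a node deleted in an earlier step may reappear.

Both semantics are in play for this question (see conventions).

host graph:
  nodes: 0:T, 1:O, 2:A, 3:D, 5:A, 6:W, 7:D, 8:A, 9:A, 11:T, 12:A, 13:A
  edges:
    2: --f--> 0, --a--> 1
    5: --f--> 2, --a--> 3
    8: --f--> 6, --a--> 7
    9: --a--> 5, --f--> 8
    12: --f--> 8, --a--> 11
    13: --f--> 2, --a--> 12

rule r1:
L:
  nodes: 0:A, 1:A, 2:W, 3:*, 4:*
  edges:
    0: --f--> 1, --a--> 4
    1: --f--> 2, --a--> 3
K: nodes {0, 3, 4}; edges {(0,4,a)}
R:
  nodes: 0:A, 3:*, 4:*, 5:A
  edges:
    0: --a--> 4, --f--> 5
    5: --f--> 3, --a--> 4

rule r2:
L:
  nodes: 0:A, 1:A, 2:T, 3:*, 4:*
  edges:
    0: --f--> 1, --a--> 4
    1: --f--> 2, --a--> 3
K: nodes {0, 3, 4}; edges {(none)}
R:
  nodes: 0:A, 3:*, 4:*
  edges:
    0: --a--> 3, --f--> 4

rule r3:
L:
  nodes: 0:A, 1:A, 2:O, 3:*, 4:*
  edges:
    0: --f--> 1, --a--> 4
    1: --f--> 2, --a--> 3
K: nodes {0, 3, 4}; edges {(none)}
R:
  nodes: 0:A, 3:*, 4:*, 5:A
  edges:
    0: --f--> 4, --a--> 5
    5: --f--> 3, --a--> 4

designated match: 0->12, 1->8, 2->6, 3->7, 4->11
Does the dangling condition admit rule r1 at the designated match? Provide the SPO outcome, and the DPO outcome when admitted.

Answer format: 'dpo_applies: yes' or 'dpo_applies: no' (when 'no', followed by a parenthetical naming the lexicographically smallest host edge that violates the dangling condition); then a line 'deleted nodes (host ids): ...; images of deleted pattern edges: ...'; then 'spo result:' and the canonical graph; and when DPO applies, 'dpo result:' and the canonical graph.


dpo_applies: no
(the rule deletes node 8, which keeps host edge (9,8,f) outside the match image — the dangling condition fails, DPO blocks; SPO proceeds and side-deletes such edges)
deleted nodes (host ids): 6, 8; images of deleted pattern edges: (8,6,f); (8,7,a); (12,8,f)
spo result:
nodes: 0:T, 1:O, 2:A, 3:D, 5:A, 7:D, 9:A, 11:T, 12:A, 13:A, 14:A
edges: (2,0,f); (2,1,a); (5,2,f); (5,3,a); (9,5,a); (12,11,a); (12,14,f); (13,2,f); (13,12,a); (14,7,f); (14,11,a)


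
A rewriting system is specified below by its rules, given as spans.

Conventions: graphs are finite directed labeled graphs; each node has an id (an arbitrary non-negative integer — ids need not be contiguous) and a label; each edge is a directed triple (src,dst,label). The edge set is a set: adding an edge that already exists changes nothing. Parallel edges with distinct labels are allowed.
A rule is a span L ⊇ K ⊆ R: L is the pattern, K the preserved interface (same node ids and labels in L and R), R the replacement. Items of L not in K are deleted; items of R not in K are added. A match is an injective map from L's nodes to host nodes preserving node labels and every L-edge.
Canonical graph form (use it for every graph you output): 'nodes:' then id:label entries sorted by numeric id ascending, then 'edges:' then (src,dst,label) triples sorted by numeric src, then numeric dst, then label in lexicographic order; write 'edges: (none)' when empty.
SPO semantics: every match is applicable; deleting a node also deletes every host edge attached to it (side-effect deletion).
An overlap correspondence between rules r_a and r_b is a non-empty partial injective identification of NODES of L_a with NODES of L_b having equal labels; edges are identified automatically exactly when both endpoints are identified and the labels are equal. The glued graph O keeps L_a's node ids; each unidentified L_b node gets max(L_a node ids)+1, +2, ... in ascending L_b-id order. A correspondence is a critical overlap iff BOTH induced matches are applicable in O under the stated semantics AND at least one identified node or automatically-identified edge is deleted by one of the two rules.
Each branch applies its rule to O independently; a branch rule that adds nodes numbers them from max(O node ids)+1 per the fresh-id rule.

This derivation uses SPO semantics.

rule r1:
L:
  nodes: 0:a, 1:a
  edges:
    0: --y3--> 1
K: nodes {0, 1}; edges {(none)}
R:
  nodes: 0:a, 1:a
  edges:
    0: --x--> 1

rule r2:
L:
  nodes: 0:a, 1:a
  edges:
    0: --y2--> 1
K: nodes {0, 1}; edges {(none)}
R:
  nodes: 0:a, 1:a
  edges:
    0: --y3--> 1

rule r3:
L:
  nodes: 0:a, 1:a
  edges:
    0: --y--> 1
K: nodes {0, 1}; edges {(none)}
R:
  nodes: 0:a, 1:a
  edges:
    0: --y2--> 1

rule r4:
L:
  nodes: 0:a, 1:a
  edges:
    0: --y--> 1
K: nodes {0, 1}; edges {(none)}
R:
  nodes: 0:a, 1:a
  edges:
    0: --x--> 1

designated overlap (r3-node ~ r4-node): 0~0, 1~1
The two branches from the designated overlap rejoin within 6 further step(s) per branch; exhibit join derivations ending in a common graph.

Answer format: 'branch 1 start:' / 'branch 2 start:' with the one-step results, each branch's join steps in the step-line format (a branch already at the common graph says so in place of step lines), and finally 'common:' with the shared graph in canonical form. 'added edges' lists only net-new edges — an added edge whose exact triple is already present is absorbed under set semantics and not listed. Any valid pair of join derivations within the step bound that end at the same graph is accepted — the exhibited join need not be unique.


branch 1 start:
nodes: 0:a, 1:a
edges: (0,1,y2)
branch 2 start:
nodes: 0:a, 1:a
edges: (0,1,x)
branch 1 step 1: rule r2; match: 0->0, 1->1; deleted nodes (none); deleted edges (0,1,y2); added nodes (none); added edges (0,1,y3); result: nodes: 0:a, 1:a edges: (0,1,y3)
branch 1 step 2: rule r1; match: 0->0, 1->1; deleted nodes (none); deleted edges (0,1,y3); added nodes (none); added edges (0,1,x); result: nodes: 0:a, 1:a edges: (0,1,x)
branch 2: already at the common graph (0 steps)
common:
nodes: 0:a, 1:a
edges: (0,1,x)


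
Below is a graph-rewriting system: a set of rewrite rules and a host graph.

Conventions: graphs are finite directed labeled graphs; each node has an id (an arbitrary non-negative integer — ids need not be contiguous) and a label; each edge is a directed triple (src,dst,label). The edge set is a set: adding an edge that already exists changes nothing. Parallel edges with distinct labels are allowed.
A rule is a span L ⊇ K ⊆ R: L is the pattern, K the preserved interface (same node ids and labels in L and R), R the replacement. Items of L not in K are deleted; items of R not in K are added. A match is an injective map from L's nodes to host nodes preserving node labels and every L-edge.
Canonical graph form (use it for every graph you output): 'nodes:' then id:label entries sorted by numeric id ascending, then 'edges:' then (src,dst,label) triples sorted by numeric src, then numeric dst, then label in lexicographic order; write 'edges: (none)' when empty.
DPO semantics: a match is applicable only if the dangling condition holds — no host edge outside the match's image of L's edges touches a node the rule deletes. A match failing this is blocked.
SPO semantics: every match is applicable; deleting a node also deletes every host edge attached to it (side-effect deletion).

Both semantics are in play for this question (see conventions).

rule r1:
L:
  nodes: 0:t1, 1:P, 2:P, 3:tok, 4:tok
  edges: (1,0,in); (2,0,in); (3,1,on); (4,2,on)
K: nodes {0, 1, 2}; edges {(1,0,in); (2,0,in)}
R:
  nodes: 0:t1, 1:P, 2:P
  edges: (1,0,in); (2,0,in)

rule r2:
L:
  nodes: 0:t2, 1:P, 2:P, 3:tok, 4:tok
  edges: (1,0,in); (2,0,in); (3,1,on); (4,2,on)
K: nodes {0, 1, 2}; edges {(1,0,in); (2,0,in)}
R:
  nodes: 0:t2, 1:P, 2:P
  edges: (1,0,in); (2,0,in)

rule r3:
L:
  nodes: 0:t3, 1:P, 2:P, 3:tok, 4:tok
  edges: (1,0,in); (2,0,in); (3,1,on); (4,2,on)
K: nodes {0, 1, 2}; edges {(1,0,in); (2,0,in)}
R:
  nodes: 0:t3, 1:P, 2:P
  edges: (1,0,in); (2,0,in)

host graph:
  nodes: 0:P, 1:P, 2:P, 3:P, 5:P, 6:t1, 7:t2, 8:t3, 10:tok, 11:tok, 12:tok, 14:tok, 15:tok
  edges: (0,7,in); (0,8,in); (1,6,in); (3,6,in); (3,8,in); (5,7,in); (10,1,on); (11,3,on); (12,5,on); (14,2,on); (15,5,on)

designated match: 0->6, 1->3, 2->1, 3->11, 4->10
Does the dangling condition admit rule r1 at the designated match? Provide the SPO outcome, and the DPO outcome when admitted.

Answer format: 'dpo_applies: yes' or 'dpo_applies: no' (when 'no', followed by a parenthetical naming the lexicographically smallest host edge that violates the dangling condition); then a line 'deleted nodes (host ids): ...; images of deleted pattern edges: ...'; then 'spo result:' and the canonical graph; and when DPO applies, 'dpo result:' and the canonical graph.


dpo_applies: yes
deleted nodes (host ids): 10, 11; images of deleted pattern edges: (10,1,on); (11,3,on)
spo result:
nodes: 0:P, 1:P, 2:P, 3:P, 5:P, 6:t1, 7:t2, 8:t3, 12:tok, 14:tok, 15:tok
edges: (0,7,in); (0,8,in); (1,6,in); (3,6,in); (3,8,in); (5,7,in); (12,5,on); (14,2,on); (15,5,on)
dpo result:
nodes: 0:P, 1:P, 2:P, 3:P, 5:P, 6:t1, 7:t2, 8:t3, 12:tok, 14:tok, 15:tok
edges: (0,7,in); (0,8,in); (1,6,in); (3,6,in); (3,8,in); (5,7,in); (12,5,on); (14,2,on); (15,5,on)
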